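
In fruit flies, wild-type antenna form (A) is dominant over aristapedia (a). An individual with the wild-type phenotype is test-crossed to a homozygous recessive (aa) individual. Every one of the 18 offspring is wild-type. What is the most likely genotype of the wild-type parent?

Test cross: ? × aa
All offspring are wild-type.
If the unknown parent were heterozygous (Aa), about half of 18 offspring would be aristapedia; none are. The unknown parent is most likely homozygous dominant (AA).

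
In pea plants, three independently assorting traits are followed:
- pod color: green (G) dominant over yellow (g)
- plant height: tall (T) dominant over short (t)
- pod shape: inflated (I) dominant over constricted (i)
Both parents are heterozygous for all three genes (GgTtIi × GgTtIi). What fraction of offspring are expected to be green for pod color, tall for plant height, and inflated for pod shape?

Trihybrid cross: GgTtIi × GgTtIi
Each trait segregates independently with a 3:1 phenotypic ratio, so each gene contributes 3/4 (dominant) or 1/4 (recessive).
Target: green (pod color), tall (plant height), inflated (pod shape)
Probability = product of independent per-trait probabilities
= 3/4 × 3/4 × 3/4 = 27/64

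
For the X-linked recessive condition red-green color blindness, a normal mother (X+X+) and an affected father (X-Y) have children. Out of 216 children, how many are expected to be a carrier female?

Cross: X+X+ × X-Y
Offspring: 2 X+X-, 2 X+Y
Probability of a carrier female: 2/4 = 1/2
Expected count = 1/2 × 216 = 108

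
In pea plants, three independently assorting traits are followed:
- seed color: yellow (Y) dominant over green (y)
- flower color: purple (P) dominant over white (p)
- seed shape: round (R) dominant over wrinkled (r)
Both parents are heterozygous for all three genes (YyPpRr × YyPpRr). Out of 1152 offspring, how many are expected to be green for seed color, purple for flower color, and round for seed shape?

Trihybrid cross: YyPpRr × YyPpRr
Each trait segregates independently with a 3:1 phenotypic ratio, so each gene contributes 3/4 (dominant) or 1/4 (recessive).
Target: green (seed color), purple (flower color), round (seed shape)
Probability = product of independent per-trait probabilities
= 1/4 × 3/4 × 3/4 = 9/64
Expected count = 9/64 × 1152 = 162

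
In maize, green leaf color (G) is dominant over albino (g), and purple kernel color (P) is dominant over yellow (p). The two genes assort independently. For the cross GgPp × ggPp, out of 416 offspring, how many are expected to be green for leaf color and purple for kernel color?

Dihybrid cross GgPp × ggPp — consider each gene separately:
leaf color: Gg × gg → 2 Gg, 2 gg → 2 G_ : 2 gg (out of 4)
kernel color: Pp × Pp → 1 PP, 2 Pp, 1 pp → 3 P_ : 1 pp (out of 4)
Looking for: green (G_) and purple (P_)
P(green) = 2/4, P(purple) = 3/4
P(both) = 2/4 × 3/4 = 6/16 = 3/8
Expected count = 3/8 × 416 = 156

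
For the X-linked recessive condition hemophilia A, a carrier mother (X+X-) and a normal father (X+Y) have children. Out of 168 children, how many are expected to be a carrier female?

Cross: X+X- × X+Y
Offspring: 1 X+X+, 1 X+Y, 1 X+X-, 1 X-Y
Probability of a carrier female: 1/4
Expected count = 1/4 × 168 = 42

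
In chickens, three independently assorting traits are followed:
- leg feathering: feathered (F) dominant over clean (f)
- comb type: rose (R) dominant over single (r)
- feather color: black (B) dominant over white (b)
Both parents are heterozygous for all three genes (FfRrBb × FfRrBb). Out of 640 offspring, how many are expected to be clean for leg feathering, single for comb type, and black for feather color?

Trihybrid cross: FfRrBb × FfRrBb
Each trait segregates independently with a 3:1 phenotypic ratio, so each gene contributes 3/4 (dominant) or 1/4 (recessive).
Target: clean (leg feathering), single (comb type), black (feather color)
Probability = product of independent per-trait probabilities
= 1/4 × 1/4 × 3/4 = 3/64
Expected count = 3/64 × 640 = 30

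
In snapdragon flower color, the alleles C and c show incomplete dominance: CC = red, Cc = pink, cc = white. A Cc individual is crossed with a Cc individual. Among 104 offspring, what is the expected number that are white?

Punnett square for Cc × Cc:
Offspring genotypes: 1 CC, 2 Cc, 1 cc
Phenotype counts: 1 red, 2 pink, 1 white
white: 1 out of 4 → fraction 1/4
Expected count = 1/4 × 104 = 26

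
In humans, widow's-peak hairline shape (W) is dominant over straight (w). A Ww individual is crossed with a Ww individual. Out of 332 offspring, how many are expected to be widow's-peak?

Punnett square for Ww × Ww:
Offspring genotypes: 1 WW, 2 Ww, 1 ww
widow's-peak: 3, straight: 1
widow's-peak: 3 out of 4 → fraction 3/4
Expected count = 3/4 × 332 = 249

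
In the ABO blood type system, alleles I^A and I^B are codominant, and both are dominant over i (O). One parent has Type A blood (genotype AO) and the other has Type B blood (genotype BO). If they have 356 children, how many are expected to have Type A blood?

Cross: AO × BO
Possible offspring genotypes: 1 AB, 1 AO, 1 BO, 1 OO
Blood type counts: 1 Type AB, 1 Type A, 1 Type B, 1 Type O
Probability of Type A: 1/4
Expected count = 1/4 × 356 = 89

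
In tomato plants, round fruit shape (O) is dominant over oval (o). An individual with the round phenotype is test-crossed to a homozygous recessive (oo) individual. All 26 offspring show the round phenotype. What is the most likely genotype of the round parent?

Test cross: ? × oo
All offspring are round.
If the unknown parent were heterozygous (Oo), about half of 26 offspring would be oval; none are. The unknown parent is most likely homozygous dominant (OO).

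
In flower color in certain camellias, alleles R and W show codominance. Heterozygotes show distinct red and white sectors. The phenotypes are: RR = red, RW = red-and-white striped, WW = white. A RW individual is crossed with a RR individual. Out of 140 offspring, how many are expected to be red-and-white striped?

Punnett square for RW × RR:
Offspring genotypes: 2 RR, 2 RW
Phenotype counts: 2 red, 2 red-and-white striped
red-and-white striped: 2 out of 4 → fraction 1/2
Expected count = 1/2 × 140 = 70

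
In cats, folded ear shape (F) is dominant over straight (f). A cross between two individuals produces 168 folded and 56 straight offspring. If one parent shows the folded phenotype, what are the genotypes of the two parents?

Observed offspring: 168 folded, 56 straight
The observed ratio simplifies to 3:1. Straight (ff) offspring appear, so each parent must contribute one f allele. The parent stated to show folded carries F, so it is Ff. The other parent is then either Ff or ff: Ff × ff would give a 1:1 split, whereas Ff × Ff gives 3:1 — matching the data. So both parents are heterozygous (Ff × Ff).
Parent genotypes: Ff × Ff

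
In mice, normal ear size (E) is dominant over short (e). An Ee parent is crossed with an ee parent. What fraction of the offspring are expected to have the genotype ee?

Punnett square for Ee × ee:
Offspring genotypes: 2 Ee, 2 ee
Total offspring: 4
Count with target: 2
Probability: 2/4 = 1/2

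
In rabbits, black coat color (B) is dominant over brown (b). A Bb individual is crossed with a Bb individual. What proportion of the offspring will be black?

Punnett square for Bb × Bb:
Offspring genotypes: 1 BB, 2 Bb, 1 bb
black: 3, brown: 1
black: 3 out of 4
Probability: 3/4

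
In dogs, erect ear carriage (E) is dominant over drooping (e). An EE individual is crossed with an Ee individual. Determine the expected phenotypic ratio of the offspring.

Punnett square for EE × Ee:
Offspring genotypes: 2 EE, 2 Ee
erect: 4, drooping: 0
Ratio: all erect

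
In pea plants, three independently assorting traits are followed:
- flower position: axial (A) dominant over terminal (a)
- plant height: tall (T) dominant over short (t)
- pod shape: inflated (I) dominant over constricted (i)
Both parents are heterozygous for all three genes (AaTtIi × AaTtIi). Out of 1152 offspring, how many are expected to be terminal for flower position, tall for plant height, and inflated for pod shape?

Trihybrid cross: AaTtIi × AaTtIi
Each trait segregates independently with a 3:1 phenotypic ratio, so each gene contributes 3/4 (dominant) or 1/4 (recessive).
Target: terminal (flower position), tall (plant height), inflated (pod shape)
Probability = product of independent per-trait probabilities
= 1/4 × 3/4 × 3/4 = 9/64
Expected count = 9/64 × 1152 = 162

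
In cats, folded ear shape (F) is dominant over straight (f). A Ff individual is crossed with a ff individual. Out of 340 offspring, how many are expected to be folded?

Punnett square for Ff × ff:
Offspring genotypes: 2 Ff, 2 ff
folded: 2, straight: 2
folded: 2 out of 4 → fraction 1/2
Expected count = 1/2 × 340 = 170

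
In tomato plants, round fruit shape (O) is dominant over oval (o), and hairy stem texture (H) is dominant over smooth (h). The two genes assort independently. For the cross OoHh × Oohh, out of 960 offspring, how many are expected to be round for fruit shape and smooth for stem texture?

Dihybrid cross OoHh × Oohh — consider each gene separately:
fruit shape: Oo × Oo → 1 OO, 2 Oo, 1 oo → 3 O_ : 1 oo (out of 4)
stem texture: Hh × hh → 2 Hh, 2 hh → 2 H_ : 2 hh (out of 4)
Looking for: round (O_) and smooth (hh)
P(round) = 3/4, P(smooth) = 2/4
P(both) = 3/4 × 2/4 = 6/16 = 3/8
Expected count = 3/8 × 960 = 360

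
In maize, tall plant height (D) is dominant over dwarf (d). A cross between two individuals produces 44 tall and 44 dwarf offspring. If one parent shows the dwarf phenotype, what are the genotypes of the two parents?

Observed offspring: 44 tall, 44 dwarf
The observed ratio simplifies to 1:1. One parent shows dwarf, so its genotype must be dd. A 1:1 offspring split requires the other parent to be heterozygous (Dd).
Parent genotypes: dd × Dd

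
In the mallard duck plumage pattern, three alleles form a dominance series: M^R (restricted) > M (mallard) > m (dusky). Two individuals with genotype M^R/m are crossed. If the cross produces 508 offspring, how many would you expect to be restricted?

Cross: M^R/m × M^R/m
Allele dominance: M^R > M > m
Offspring genotypes: 1 M^R/M^R, 2 M^R/m, 1 m/m
Phenotype counts: 3 restricted, 1 dusky
restricted: 3 out of 4 → fraction 3/4
Expected count = 3/4 × 508 = 381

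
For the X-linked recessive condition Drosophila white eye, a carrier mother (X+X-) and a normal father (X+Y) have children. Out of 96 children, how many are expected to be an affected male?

Cross: X+X- × X+Y
Offspring: 1 X+X+, 1 X+Y, 1 X+X-, 1 X-Y
Probability of an affected male: 1/4
Expected count = 1/4 × 96 = 24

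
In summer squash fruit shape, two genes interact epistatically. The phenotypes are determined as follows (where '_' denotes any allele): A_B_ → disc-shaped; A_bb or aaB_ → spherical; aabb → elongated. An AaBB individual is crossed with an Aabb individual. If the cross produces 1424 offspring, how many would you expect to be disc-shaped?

Cross: AaBB × Aabb — consider each gene separately:
A gene: Aa × Aa → 1 AA, 2 Aa, 1 aa → 3 A_ : 1 aa (out of 4)
B gene: BB × bb → 4 Bb → 4 B_ (out of 4)
Genotype classes (out of 4 × 4 = 16): A_B_ = 3×4 = 12; aaB_ = 1×4 = 4
Apply the phenotype rules: A_B_ (12) → disc-shaped; aaB_ (4) → spherical
Phenotype counts (out of 16): 12 disc-shaped, 4 spherical
disc-shaped: 12 out of 16 → fraction 3/4
Expected count = 3/4 × 1424 = 1068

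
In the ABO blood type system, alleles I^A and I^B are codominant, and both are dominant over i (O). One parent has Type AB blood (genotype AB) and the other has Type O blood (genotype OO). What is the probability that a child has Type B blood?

Cross: AB × OO
Possible offspring genotypes: 2 AO, 2 BO
Blood type counts: 2 Type A, 2 Type B
Probability of Type B: 2/4 = 1/2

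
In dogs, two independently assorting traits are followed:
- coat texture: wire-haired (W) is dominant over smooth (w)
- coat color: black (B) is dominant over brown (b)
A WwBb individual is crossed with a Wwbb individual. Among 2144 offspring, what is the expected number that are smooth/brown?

Dihybrid cross WwBb × Wwbb — consider each gene separately:
coat texture: Ww × Ww → 1 WW, 2 Ww, 1 ww → 3 W_ : 1 ww (out of 4)
coat color: Bb × bb → 2 Bb, 2 bb → 2 B_ : 2 bb (out of 4)
Combine (counts out of 4 × 4 = 16): wire-haired/black (W_B_) = 3×2 = 6; wire-haired/brown (W_bb) = 3×2 = 6; smooth/black (wwB_) = 1×2 = 2; smooth/brown (wwbb) = 1×2 = 2
Phenotype counts (out of 16): 6 wire-haired/black, 6 wire-haired/brown, 2 smooth/black, 2 smooth/brown
smooth/brown: 2 out of 16 → fraction 1/8
Expected count = 1/8 × 2144 = 268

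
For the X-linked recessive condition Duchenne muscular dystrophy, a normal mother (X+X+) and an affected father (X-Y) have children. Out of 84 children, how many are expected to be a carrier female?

Cross: X+X+ × X-Y
Offspring: 2 X+X-, 2 X+Y
Probability of a carrier female: 2/4 = 1/2
Expected count = 1/2 × 84 = 42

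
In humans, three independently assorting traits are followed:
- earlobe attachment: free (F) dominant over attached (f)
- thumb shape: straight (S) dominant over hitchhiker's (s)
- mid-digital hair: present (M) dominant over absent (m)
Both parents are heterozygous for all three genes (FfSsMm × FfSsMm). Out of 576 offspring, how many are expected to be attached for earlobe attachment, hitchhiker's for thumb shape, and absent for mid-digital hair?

Trihybrid cross: FfSsMm × FfSsMm
Each trait segregates independently with a 3:1 phenotypic ratio, so each gene contributes 3/4 (dominant) or 1/4 (recessive).
Target: attached (earlobe attachment), hitchhiker's (thumb shape), absent (mid-digital hair)
Probability = product of independent per-trait probabilities
= 1/4 × 1/4 × 1/4 = 1/64
Expected count = 1/64 × 576 = 9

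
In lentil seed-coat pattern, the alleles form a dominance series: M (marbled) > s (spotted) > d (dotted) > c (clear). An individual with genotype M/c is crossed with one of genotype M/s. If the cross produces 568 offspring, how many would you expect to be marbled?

Cross: M/c × M/s
Allele dominance: M > s > d > c
Offspring genotypes: 1 M/M, 1 M/s, 1 M/c, 1 s/c
Phenotype counts: 3 marbled, 1 spotted
marbled: 3 out of 4 → fraction 3/4
Expected count = 3/4 × 568 = 426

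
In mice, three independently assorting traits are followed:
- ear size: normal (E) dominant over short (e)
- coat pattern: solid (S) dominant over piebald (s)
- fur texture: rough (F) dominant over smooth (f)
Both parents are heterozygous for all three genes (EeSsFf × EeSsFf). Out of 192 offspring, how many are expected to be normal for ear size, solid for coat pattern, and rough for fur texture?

Trihybrid cross: EeSsFf × EeSsFf
Each trait segregates independently with a 3:1 phenotypic ratio, so each gene contributes 3/4 (dominant) or 1/4 (recessive).
Target: normal (ear size), solid (coat pattern), rough (fur texture)
Probability = product of independent per-trait probabilities
= 3/4 × 3/4 × 3/4 = 27/64
Expected count = 27/64 × 192 = 81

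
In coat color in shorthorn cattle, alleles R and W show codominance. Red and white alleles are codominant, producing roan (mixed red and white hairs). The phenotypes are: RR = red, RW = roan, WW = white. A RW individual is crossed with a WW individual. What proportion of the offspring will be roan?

Punnett square for RW × WW:
Offspring genotypes: 2 RW, 2 WW
Phenotype counts: 2 roan, 2 white
roan: 2 out of 4
Probability: 2/4 = 1/2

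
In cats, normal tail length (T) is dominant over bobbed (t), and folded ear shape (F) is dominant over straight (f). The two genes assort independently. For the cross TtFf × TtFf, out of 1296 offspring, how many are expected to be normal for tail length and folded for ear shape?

Dihybrid cross TtFf × TtFf — consider each gene separately:
tail length: Tt × Tt → 1 TT, 2 Tt, 1 tt → 3 T_ : 1 tt (out of 4)
ear shape: Ff × Ff → 1 FF, 2 Ff, 1 ff → 3 F_ : 1 ff (out of 4)
Looking for: normal (T_) and folded (F_)
P(normal) = 3/4, P(folded) = 3/4
P(both) = 3/4 × 3/4 = 9/16
Expected count = 9/16 × 1296 = 729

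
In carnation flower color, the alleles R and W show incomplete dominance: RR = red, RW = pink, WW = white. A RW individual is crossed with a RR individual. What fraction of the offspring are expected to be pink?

Punnett square for RW × RR:
Offspring genotypes: 2 RR, 2 RW
Phenotype counts: 2 red, 2 pink
pink: 2 out of 4
Probability: 2/4 = 1/2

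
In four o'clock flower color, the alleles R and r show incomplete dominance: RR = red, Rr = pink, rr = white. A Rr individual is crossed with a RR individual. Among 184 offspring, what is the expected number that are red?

Punnett square for Rr × RR:
Offspring genotypes: 2 RR, 2 Rr
Phenotype counts: 2 red, 2 pink
red: 2 out of 4 → fraction 1/2
Expected count = 1/2 × 184 = 92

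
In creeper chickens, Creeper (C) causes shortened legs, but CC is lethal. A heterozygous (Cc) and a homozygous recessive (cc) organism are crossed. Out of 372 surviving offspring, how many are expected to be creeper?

Cross: Cc × cc
Punnett square offspring (before lethality): 2 Cc, 2 cc
No CC offspring are produced in this cross.
creeper: 2 out of 4 → fraction 1/2
Expected count = 1/2 × 372 = 186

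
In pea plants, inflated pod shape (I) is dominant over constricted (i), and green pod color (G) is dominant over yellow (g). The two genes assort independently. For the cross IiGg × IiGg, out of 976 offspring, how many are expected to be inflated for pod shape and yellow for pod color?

Dihybrid cross IiGg × IiGg — consider each gene separately:
pod shape: Ii × Ii → 1 II, 2 Ii, 1 ii → 3 I_ : 1 ii (out of 4)
pod color: Gg × Gg → 1 GG, 2 Gg, 1 gg → 3 G_ : 1 gg (out of 4)
Looking for: inflated (I_) and yellow (gg)
P(inflated) = 3/4, P(yellow) = 1/4
P(both) = 3/4 × 1/4 = 3/16
Expected count = 3/16 × 976 = 183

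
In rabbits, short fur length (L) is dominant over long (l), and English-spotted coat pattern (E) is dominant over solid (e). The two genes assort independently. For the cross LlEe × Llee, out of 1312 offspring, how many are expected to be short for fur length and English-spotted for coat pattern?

Dihybrid cross LlEe × Llee — consider each gene separately:
fur length: Ll × Ll → 1 LL, 2 Ll, 1 ll → 3 L_ : 1 ll (out of 4)
coat pattern: Ee × ee → 2 Ee, 2 ee → 2 E_ : 2 ee (out of 4)
Looking for: short (L_) and English-spotted (E_)
P(short) = 3/4, P(English-spotted) = 2/4
P(both) = 3/4 × 2/4 = 6/16 = 3/8
Expected count = 3/8 × 1312 = 492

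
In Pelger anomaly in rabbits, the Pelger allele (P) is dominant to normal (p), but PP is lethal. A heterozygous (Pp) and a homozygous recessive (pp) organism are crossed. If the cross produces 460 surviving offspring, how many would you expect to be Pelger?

Cross: Pp × pp
Punnett square offspring (before lethality): 2 Pp, 2 pp
No PP offspring are produced in this cross.
Pelger: 2 out of 4 → fraction 1/2
Expected count = 1/2 × 460 = 230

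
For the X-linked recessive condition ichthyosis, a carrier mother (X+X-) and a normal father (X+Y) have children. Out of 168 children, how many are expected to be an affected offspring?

Cross: X+X- × X+Y
Offspring: 1 X+X+, 1 X+Y, 1 X+X-, 1 X-Y
Probability of an affected offspring: 1/4
Expected count = 1/4 × 168 = 42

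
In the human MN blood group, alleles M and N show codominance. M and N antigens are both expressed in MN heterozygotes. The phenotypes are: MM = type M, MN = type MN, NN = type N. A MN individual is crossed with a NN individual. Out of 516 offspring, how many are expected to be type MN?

Punnett square for MN × NN:
Offspring genotypes: 2 MN, 2 NN
Phenotype counts: 2 type MN, 2 type N
type MN: 2 out of 4 → fraction 1/2
Expected count = 1/2 × 516 = 258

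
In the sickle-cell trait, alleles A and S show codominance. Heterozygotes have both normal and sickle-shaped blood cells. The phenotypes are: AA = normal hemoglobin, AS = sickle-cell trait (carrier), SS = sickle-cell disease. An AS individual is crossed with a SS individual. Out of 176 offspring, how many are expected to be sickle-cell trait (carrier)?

Punnett square for AS × SS:
Offspring genotypes: 2 AS, 2 SS
Phenotype counts: 2 sickle-cell trait (carrier), 2 sickle-cell disease
sickle-cell trait (carrier): 2 out of 4 → fraction 1/2
Expected count = 1/2 × 176 = 88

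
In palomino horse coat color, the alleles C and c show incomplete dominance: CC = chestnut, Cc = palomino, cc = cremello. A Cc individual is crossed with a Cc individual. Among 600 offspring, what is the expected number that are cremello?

Punnett square for Cc × Cc:
Offspring genotypes: 1 CC, 2 Cc, 1 cc
Phenotype counts: 1 chestnut, 2 palomino, 1 cremello
cremello: 1 out of 4 → fraction 1/4
Expected count = 1/4 × 600 = 150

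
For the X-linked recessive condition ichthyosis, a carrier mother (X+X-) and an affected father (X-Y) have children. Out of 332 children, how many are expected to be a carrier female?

Cross: X+X- × X-Y
Offspring: 1 X+X-, 1 X+Y, 1 X-X-, 1 X-Y
Probability of a carrier female: 1/4
Expected count = 1/4 × 332 = 83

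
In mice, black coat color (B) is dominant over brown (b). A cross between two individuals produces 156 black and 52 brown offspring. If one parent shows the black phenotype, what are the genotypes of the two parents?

Observed offspring: 156 black, 52 brown
The observed ratio simplifies to 3:1. Brown (bb) offspring appear, so each parent must contribute one b allele. The parent stated to show black carries B, so it is Bb. The other parent is then either Bb or bb: Bb × bb would give a 1:1 split, whereas Bb × Bb gives 3:1 — matching the data. So both parents are heterozygous (Bb × Bb).
Parent genotypes: Bb × Bb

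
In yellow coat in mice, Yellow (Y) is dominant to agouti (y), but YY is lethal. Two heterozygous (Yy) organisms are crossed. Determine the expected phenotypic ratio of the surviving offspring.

Cross: Yy × Yy
Punnett square offspring (before lethality): 1 YY, 2 Yy, 1 yy
The YY genotype is lethal (embryos die); surviving offspring: 2 Yy, 1 yy
Ratio: 2 yellow : 1 agouti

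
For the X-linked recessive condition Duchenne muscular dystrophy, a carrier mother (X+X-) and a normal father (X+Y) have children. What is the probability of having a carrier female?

Cross: X+X- × X+Y
Offspring: 1 X+X+, 1 X+Y, 1 X+X-, 1 X-Y
Probability of a carrier female: 1/4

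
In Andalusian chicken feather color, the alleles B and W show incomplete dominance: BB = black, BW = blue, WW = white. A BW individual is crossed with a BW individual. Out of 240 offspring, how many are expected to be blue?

Punnett square for BW × BW:
Offspring genotypes: 1 BB, 2 BW, 1 WW
Phenotype counts: 1 black, 2 blue, 1 white
blue: 2 out of 4 → fraction 1/2
Expected count = 1/2 × 240 = 120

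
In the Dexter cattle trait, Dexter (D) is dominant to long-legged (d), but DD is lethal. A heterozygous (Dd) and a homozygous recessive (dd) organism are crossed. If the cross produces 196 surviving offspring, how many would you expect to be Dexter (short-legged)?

Cross: Dd × dd
Punnett square offspring (before lethality): 2 Dd, 2 dd
No DD offspring are produced in this cross.
Dexter (short-legged): 2 out of 4 → fraction 1/2
Expected count = 1/2 × 196 = 98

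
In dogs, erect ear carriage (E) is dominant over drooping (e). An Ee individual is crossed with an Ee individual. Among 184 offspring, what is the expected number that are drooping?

Punnett square for Ee × Ee:
Offspring genotypes: 1 EE, 2 Ee, 1 ee
erect: 3, drooping: 1
drooping: 1 out of 4 → fraction 1/4
Expected count = 1/4 × 184 = 46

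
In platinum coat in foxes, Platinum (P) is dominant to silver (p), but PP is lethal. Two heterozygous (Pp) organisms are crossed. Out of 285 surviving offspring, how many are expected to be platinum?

Cross: Pp × Pp
Punnett square offspring (before lethality): 1 PP, 2 Pp, 1 pp
The PP genotype is lethal (embryos die); surviving offspring: 2 Pp, 1 pp
platinum: 2 out of 3 → fraction 2/3
Expected count = 2/3 × 285 = 190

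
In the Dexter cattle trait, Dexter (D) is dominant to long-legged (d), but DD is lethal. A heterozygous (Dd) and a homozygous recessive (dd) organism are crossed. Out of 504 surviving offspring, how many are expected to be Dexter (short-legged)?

Cross: Dd × dd
Punnett square offspring (before lethality): 2 Dd, 2 dd
No DD offspring are produced in this cross.
Dexter (short-legged): 2 out of 4 → fraction 1/2
Expected count = 1/2 × 504 = 252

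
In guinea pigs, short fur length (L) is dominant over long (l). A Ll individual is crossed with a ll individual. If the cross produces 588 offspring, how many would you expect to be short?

Punnett square for Ll × ll:
Offspring genotypes: 2 Ll, 2 ll
short: 2, long: 2
short: 2 out of 4 → fraction 1/2
Expected count = 1/2 × 588 = 294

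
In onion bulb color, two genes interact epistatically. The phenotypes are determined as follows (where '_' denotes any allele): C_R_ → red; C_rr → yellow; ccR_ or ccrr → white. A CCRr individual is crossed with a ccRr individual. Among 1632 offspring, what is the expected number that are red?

Cross: CCRr × ccRr — consider each gene separately:
C gene: CC × cc → 4 Cc → 4 C_ (out of 4)
R gene: Rr × Rr → 1 RR, 2 Rr, 1 rr → 3 R_ : 1 rr (out of 4)
Genotype classes (out of 4 × 4 = 16): C_R_ = 4×3 = 12; C_rr = 4×1 = 4
Apply the phenotype rules: C_R_ (12) → red; C_rr (4) → yellow
Phenotype counts (out of 16): 12 red, 4 yellow
red: 12 out of 16 → fraction 3/4
Expected count = 3/4 × 1632 = 1224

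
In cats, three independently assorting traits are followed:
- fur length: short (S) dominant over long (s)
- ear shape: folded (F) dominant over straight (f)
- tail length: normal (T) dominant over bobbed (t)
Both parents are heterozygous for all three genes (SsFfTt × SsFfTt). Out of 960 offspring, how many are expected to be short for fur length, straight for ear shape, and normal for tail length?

Trihybrid cross: SsFfTt × SsFfTt
Each trait segregates independently with a 3:1 phenotypic ratio, so each gene contributes 3/4 (dominant) or 1/4 (recessive).
Target: short (fur length), straight (ear shape), normal (tail length)
Probability = product of independent per-trait probabilities
= 3/4 × 1/4 × 3/4 = 9/64
Expected count = 9/64 × 960 = 135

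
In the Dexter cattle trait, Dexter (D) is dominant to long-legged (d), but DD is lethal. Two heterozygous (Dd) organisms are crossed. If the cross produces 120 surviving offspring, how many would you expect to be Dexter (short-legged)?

Cross: Dd × Dd
Punnett square offspring (before lethality): 1 DD, 2 Dd, 1 dd
The DD genotype is lethal (embryos die); surviving offspring: 2 Dd, 1 dd
Dexter (short-legged): 2 out of 3 → fraction 2/3
Expected count = 2/3 × 120 = 80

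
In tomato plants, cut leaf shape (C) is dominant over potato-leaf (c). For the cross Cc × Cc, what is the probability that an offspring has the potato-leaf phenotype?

Punnett square for Cc × Cc:
Offspring genotypes: 1 CC, 2 Cc, 1 cc
Total offspring: 4
Count with target: 1
Probability: 1/4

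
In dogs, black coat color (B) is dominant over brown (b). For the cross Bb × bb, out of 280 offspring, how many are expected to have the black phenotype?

Punnett square for Bb × bb:
Offspring genotypes: 2 Bb, 2 bb
Total offspring: 4
Count with target: 2
Probability: 2/4 = 1/2
Expected count = 1/2 × 280 = 140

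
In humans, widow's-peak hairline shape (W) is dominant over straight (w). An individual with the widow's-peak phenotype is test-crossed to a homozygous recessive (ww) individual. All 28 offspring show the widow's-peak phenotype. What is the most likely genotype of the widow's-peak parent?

Test cross: ? × ww
All offspring are widow's-peak.
If the unknown parent were heterozygous (Ww), about half of 28 offspring would be straight; none are. The unknown parent is most likely homozygous dominant (WW).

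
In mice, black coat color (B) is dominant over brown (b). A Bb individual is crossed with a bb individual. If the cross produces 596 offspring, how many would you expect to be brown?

Punnett square for Bb × bb:
Offspring genotypes: 2 Bb, 2 bb
black: 2, brown: 2
brown: 2 out of 4 → fraction 1/2
Expected count = 1/2 × 596 = 298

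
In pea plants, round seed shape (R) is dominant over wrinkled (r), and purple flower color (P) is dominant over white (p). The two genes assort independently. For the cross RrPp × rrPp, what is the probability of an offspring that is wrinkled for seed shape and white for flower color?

Dihybrid cross RrPp × rrPp — consider each gene separately:
seed shape: Rr × rr → 2 Rr, 2 rr → 2 R_ : 2 rr (out of 4)
flower color: Pp × Pp → 1 PP, 2 Pp, 1 pp → 3 P_ : 1 pp (out of 4)
Looking for: wrinkled (rr) and white (pp)
P(wrinkled) = 2/4, P(white) = 1/4
P(both) = 2/4 × 1/4 = 2/16 = 1/8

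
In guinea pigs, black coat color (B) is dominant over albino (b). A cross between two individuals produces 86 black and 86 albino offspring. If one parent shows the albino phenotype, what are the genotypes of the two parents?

Observed offspring: 86 black, 86 albino
The observed ratio simplifies to 1:1. One parent shows albino, so its genotype must be bb. A 1:1 offspring split requires the other parent to be heterozygous (Bb).
Parent genotypes: bb × Bb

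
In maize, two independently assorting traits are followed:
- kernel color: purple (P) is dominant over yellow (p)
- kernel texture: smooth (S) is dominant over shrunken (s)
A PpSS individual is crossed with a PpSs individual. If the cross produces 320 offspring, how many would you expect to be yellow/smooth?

Dihybrid cross PpSS × PpSs — consider each gene separately:
kernel color: Pp × Pp → 1 PP, 2 Pp, 1 pp → 3 P_ : 1 pp (out of 4)
kernel texture: SS × Ss → 2 SS, 2 Ss → 4 S_ (out of 4)
Combine (counts out of 4 × 4 = 16): purple/smooth (P_S_) = 3×4 = 12; yellow/smooth (ppS_) = 1×4 = 4
Phenotype counts (out of 16): 12 purple/smooth, 4 yellow/smooth
yellow/smooth: 4 out of 16 → fraction 1/4
Expected count = 1/4 × 320 = 80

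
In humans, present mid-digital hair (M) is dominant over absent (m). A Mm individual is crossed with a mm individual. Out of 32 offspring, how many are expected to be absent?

Punnett square for Mm × mm:
Offspring genotypes: 2 Mm, 2 mm
present: 2, absent: 2
absent: 2 out of 4 → fraction 1/2
Expected count = 1/2 × 32 = 16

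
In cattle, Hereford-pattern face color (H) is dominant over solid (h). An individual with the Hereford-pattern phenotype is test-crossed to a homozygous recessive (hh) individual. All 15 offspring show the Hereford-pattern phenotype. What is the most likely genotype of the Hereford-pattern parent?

Test cross: ? × hh
All offspring are Hereford-pattern.
If the unknown parent were heterozygous (Hh), about half of 15 offspring would be solid; none are. The unknown parent is most likely homozygous dominant (HH).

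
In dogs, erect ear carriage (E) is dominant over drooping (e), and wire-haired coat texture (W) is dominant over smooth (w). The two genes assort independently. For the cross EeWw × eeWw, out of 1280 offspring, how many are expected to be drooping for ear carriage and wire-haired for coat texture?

Dihybrid cross EeWw × eeWw — consider each gene separately:
ear carriage: Ee × ee → 2 Ee, 2 ee → 2 E_ : 2 ee (out of 4)
coat texture: Ww × Ww → 1 WW, 2 Ww, 1 ww → 3 W_ : 1 ww (out of 4)
Looking for: drooping (ee) and wire-haired (W_)
P(drooping) = 2/4, P(wire-haired) = 3/4
P(both) = 2/4 × 3/4 = 6/16 = 3/8
Expected count = 3/8 × 1280 = 480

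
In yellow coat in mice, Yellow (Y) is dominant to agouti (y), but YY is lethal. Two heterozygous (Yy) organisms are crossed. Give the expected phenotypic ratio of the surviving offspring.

Cross: Yy × Yy
Punnett square offspring (before lethality): 1 YY, 2 Yy, 1 yy
The YY genotype is lethal (embryos die); surviving offspring: 2 Yy, 1 yy
Ratio: 2 yellow : 1 agouti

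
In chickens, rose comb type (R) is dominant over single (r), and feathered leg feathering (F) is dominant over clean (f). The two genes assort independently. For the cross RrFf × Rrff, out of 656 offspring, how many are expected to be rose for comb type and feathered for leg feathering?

Dihybrid cross RrFf × Rrff — consider each gene separately:
comb type: Rr × Rr → 1 RR, 2 Rr, 1 rr → 3 R_ : 1 rr (out of 4)
leg feathering: Ff × ff → 2 Ff, 2 ff → 2 F_ : 2 ff (out of 4)
Looking for: rose (R_) and feathered (F_)
P(rose) = 3/4, P(feathered) = 2/4
P(both) = 3/4 × 2/4 = 6/16 = 3/8
Expected count = 3/8 × 656 = 246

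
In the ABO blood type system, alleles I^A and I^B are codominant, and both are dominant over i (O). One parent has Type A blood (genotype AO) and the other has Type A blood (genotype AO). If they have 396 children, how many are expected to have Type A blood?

Cross: AO × AO
Possible offspring genotypes: 1 AA, 2 AO, 1 OO
Blood type counts: 3 Type A, 1 Type O
Probability of Type A: 3/4
Expected count = 3/4 × 396 = 297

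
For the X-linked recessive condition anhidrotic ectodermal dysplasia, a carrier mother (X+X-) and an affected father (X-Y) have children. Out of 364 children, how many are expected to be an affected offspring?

Cross: X+X- × X-Y
Offspring: 1 X+X-, 1 X+Y, 1 X-X-, 1 X-Y
Probability of an affected offspring: 2/4 = 1/2
Expected count = 1/2 × 364 = 182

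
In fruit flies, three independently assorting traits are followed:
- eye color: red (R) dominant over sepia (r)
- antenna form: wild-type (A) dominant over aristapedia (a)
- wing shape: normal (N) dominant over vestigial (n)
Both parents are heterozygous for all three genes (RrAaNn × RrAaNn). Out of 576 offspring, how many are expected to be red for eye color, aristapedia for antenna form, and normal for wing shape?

Trihybrid cross: RrAaNn × RrAaNn
Each trait segregates independently with a 3:1 phenotypic ratio, so each gene contributes 3/4 (dominant) or 1/4 (recessive).
Target: red (eye color), aristapedia (antenna form), normal (wing shape)
Probability = product of independent per-trait probabilities
= 3/4 × 1/4 × 3/4 = 9/64
Expected count = 9/64 × 576 = 81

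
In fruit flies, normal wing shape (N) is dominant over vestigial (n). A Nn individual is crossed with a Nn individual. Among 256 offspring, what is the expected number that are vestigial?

Punnett square for Nn × Nn:
Offspring genotypes: 1 NN, 2 Nn, 1 nn
normal: 3, vestigial: 1
vestigial: 1 out of 4 → fraction 1/4
Expected count = 1/4 × 256 = 64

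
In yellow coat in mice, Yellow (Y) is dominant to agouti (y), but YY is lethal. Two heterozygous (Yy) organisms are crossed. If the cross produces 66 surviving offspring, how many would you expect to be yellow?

Cross: Yy × Yy
Punnett square offspring (before lethality): 1 YY, 2 Yy, 1 yy
The YY genotype is lethal (embryos die); surviving offspring: 2 Yy, 1 yy
yellow: 2 out of 3 → fraction 2/3
Expected count = 2/3 × 66 = 44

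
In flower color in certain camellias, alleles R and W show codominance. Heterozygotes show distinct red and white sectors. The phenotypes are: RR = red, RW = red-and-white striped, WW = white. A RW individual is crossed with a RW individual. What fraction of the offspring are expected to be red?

Punnett square for RW × RW:
Offspring genotypes: 1 RR, 2 RW, 1 WW
Phenotype counts: 1 red, 2 red-and-white striped, 1 white
red: 1 out of 4
Probability: 1/4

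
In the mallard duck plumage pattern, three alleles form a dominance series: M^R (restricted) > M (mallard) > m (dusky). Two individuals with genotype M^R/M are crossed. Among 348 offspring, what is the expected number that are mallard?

Cross: M^R/M × M^R/M
Allele dominance: M^R > M > m
Offspring genotypes: 1 M^R/M^R, 2 M^R/M, 1 M/M
Phenotype counts: 3 restricted, 1 mallard
mallard: 1 out of 4 → fraction 1/4
Expected count = 1/4 × 348 = 87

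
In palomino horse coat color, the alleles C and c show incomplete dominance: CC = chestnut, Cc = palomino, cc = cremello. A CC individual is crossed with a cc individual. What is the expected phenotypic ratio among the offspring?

Punnett square for CC × cc:
Offspring genotypes: 4 Cc
Phenotype counts: 4 palomino
Ratio: all palomino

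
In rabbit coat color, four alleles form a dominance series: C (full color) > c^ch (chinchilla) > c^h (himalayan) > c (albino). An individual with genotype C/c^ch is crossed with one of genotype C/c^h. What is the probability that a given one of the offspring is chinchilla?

Cross: C/c^ch × C/c^h
Allele dominance: C > c^ch > c^h > c
Offspring genotypes: 1 C/C, 1 C/c^h, 1 C/c^ch, 1 c^ch/c^h
Phenotype counts: 3 full color, 1 chinchilla
chinchilla: 1 out of 4
Probability: 1/4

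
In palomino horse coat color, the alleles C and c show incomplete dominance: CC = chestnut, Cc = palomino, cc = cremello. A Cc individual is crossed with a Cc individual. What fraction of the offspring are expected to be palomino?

Punnett square for Cc × Cc:
Offspring genotypes: 1 CC, 2 Cc, 1 cc
Phenotype counts: 1 chestnut, 2 palomino, 1 cremello
palomino: 2 out of 4
Probability: 2/4 = 1/2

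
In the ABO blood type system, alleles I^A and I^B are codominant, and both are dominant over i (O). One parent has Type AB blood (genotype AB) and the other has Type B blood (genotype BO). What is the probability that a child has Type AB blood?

Cross: AB × BO
Possible offspring genotypes: 1 AB, 1 AO, 1 BB, 1 BO
Blood type counts: 1 Type AB, 1 Type A, 2 Type B
Probability of Type AB: 1/4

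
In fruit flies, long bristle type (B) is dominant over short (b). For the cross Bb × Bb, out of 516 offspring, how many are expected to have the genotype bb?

Punnett square for Bb × Bb:
Offspring genotypes: 1 BB, 2 Bb, 1 bb
Total offspring: 4
Count with target: 1
Probability: 1/4
Expected count = 1/4 × 516 = 129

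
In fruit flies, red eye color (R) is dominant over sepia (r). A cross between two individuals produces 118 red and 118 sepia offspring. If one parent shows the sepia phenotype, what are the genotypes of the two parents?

Observed offspring: 118 red, 118 sepia
The observed ratio simplifies to 1:1. One parent shows sepia, so its genotype must be rr. A 1:1 offspring split requires the other parent to be heterozygous (Rr).
Parent genotypes: rr × Rr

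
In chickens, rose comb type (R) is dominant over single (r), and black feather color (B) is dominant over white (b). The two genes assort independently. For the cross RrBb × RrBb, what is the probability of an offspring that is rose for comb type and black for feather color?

Dihybrid cross RrBb × RrBb — consider each gene separately:
comb type: Rr × Rr → 1 RR, 2 Rr, 1 rr → 3 R_ : 1 rr (out of 4)
feather color: Bb × Bb → 1 BB, 2 Bb, 1 bb → 3 B_ : 1 bb (out of 4)
Looking for: rose (R_) and black (B_)
P(rose) = 3/4, P(black) = 3/4
P(both) = 3/4 × 3/4 = 9/16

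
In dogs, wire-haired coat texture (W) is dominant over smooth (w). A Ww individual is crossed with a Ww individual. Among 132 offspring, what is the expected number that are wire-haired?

Punnett square for Ww × Ww:
Offspring genotypes: 1 WW, 2 Ww, 1 ww
wire-haired: 3, smooth: 1
wire-haired: 3 out of 4 → fraction 3/4
Expected count = 3/4 × 132 = 99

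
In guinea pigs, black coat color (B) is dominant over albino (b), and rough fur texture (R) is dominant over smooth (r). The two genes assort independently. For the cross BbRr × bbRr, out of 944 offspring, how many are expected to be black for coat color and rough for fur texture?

Dihybrid cross BbRr × bbRr — consider each gene separately:
coat color: Bb × bb → 2 Bb, 2 bb → 2 B_ : 2 bb (out of 4)
fur texture: Rr × Rr → 1 RR, 2 Rr, 1 rr → 3 R_ : 1 rr (out of 4)
Looking for: black (B_) and rough (R_)
P(black) = 2/4, P(rough) = 3/4
P(both) = 2/4 × 3/4 = 6/16 = 3/8
Expected count = 3/8 × 944 = 354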